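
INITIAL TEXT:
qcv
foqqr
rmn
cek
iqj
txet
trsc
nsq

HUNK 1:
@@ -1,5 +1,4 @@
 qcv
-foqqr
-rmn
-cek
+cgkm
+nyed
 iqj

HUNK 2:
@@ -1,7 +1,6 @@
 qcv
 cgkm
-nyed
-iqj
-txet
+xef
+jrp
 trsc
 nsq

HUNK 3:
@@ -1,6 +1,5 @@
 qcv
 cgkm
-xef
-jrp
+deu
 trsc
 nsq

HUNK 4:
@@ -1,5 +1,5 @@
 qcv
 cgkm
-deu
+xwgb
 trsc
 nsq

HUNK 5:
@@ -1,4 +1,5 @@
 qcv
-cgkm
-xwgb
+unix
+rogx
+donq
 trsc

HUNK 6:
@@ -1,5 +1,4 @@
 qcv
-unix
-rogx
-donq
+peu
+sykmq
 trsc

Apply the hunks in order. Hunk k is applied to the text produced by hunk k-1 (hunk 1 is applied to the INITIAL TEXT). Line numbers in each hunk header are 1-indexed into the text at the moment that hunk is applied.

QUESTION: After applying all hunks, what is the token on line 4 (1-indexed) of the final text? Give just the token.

Answer: trsc

Derivation:
Hunk 1: at line 1 remove [foqqr,rmn,cek] add [cgkm,nyed] -> 7 lines: qcv cgkm nyed iqj txet trsc nsq
Hunk 2: at line 1 remove [nyed,iqj,txet] add [xef,jrp] -> 6 lines: qcv cgkm xef jrp trsc nsq
Hunk 3: at line 1 remove [xef,jrp] add [deu] -> 5 lines: qcv cgkm deu trsc nsq
Hunk 4: at line 1 remove [deu] add [xwgb] -> 5 lines: qcv cgkm xwgb trsc nsq
Hunk 5: at line 1 remove [cgkm,xwgb] add [unix,rogx,donq] -> 6 lines: qcv unix rogx donq trsc nsq
Hunk 6: at line 1 remove [unix,rogx,donq] add [peu,sykmq] -> 5 lines: qcv peu sykmq trsc nsq
Final line 4: trsc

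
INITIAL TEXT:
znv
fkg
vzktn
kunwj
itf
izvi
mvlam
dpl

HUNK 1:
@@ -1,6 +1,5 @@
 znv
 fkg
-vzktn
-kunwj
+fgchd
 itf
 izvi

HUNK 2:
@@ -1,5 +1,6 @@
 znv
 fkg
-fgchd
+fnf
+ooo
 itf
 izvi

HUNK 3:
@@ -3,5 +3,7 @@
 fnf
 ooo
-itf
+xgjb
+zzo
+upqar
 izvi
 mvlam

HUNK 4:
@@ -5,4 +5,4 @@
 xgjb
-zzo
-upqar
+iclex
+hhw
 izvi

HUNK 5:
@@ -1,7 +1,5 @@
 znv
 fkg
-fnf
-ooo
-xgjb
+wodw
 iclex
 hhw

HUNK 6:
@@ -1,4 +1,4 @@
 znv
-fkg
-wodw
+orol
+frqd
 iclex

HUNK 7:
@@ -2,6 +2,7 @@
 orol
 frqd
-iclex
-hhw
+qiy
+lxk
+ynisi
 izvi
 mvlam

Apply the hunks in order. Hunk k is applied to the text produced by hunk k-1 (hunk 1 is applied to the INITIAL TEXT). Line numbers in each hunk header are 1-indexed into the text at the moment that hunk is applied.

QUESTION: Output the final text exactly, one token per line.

Hunk 1: at line 1 remove [vzktn,kunwj] add [fgchd] -> 7 lines: znv fkg fgchd itf izvi mvlam dpl
Hunk 2: at line 1 remove [fgchd] add [fnf,ooo] -> 8 lines: znv fkg fnf ooo itf izvi mvlam dpl
Hunk 3: at line 3 remove [itf] add [xgjb,zzo,upqar] -> 10 lines: znv fkg fnf ooo xgjb zzo upqar izvi mvlam dpl
Hunk 4: at line 5 remove [zzo,upqar] add [iclex,hhw] -> 10 lines: znv fkg fnf ooo xgjb iclex hhw izvi mvlam dpl
Hunk 5: at line 1 remove [fnf,ooo,xgjb] add [wodw] -> 8 lines: znv fkg wodw iclex hhw izvi mvlam dpl
Hunk 6: at line 1 remove [fkg,wodw] add [orol,frqd] -> 8 lines: znv orol frqd iclex hhw izvi mvlam dpl
Hunk 7: at line 2 remove [iclex,hhw] add [qiy,lxk,ynisi] -> 9 lines: znv orol frqd qiy lxk ynisi izvi mvlam dpl

Answer: znv
orol
frqd
qiy
lxk
ynisi
izvi
mvlam
dpl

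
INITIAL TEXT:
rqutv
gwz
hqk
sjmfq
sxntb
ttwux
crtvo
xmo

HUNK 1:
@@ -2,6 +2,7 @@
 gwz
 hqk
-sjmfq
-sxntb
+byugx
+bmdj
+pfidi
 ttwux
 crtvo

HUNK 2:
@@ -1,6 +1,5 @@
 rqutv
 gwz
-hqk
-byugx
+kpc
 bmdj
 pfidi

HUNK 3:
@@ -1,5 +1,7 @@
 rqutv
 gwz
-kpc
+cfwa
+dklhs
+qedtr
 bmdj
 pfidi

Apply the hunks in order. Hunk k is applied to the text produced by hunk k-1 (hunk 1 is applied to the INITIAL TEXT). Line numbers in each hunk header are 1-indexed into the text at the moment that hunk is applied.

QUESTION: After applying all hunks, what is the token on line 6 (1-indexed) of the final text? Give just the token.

Answer: bmdj

Derivation:
Hunk 1: at line 2 remove [sjmfq,sxntb] add [byugx,bmdj,pfidi] -> 9 lines: rqutv gwz hqk byugx bmdj pfidi ttwux crtvo xmo
Hunk 2: at line 1 remove [hqk,byugx] add [kpc] -> 8 lines: rqutv gwz kpc bmdj pfidi ttwux crtvo xmo
Hunk 3: at line 1 remove [kpc] add [cfwa,dklhs,qedtr] -> 10 lines: rqutv gwz cfwa dklhs qedtr bmdj pfidi ttwux crtvo xmo
Final line 6: bmdj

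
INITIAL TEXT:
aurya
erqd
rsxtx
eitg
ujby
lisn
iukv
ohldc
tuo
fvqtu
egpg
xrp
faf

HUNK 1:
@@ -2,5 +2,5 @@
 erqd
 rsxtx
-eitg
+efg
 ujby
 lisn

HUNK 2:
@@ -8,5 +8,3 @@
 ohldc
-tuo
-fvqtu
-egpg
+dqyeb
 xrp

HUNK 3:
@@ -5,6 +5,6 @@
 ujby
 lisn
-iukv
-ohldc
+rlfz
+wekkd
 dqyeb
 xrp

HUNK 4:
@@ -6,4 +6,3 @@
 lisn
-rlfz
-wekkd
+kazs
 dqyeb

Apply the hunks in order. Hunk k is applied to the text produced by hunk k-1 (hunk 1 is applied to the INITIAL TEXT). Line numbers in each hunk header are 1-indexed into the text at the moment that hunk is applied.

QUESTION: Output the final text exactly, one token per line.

Answer: aurya
erqd
rsxtx
efg
ujby
lisn
kazs
dqyeb
xrp
faf

Derivation:
Hunk 1: at line 2 remove [eitg] add [efg] -> 13 lines: aurya erqd rsxtx efg ujby lisn iukv ohldc tuo fvqtu egpg xrp faf
Hunk 2: at line 8 remove [tuo,fvqtu,egpg] add [dqyeb] -> 11 lines: aurya erqd rsxtx efg ujby lisn iukv ohldc dqyeb xrp faf
Hunk 3: at line 5 remove [iukv,ohldc] add [rlfz,wekkd] -> 11 lines: aurya erqd rsxtx efg ujby lisn rlfz wekkd dqyeb xrp faf
Hunk 4: at line 6 remove [rlfz,wekkd] add [kazs] -> 10 lines: aurya erqd rsxtx efg ujby lisn kazs dqyeb xrp faf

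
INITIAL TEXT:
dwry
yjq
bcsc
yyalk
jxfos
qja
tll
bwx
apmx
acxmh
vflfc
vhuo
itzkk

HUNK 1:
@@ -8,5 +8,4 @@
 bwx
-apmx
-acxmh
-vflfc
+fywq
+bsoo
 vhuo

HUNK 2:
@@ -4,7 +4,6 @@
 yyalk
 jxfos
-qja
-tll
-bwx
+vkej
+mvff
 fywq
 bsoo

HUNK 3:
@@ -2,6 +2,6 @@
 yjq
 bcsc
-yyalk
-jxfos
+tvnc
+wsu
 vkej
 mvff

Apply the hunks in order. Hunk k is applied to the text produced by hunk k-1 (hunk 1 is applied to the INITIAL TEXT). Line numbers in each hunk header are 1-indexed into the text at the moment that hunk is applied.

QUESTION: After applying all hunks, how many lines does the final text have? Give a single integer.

Hunk 1: at line 8 remove [apmx,acxmh,vflfc] add [fywq,bsoo] -> 12 lines: dwry yjq bcsc yyalk jxfos qja tll bwx fywq bsoo vhuo itzkk
Hunk 2: at line 4 remove [qja,tll,bwx] add [vkej,mvff] -> 11 lines: dwry yjq bcsc yyalk jxfos vkej mvff fywq bsoo vhuo itzkk
Hunk 3: at line 2 remove [yyalk,jxfos] add [tvnc,wsu] -> 11 lines: dwry yjq bcsc tvnc wsu vkej mvff fywq bsoo vhuo itzkk
Final line count: 11

Answer: 11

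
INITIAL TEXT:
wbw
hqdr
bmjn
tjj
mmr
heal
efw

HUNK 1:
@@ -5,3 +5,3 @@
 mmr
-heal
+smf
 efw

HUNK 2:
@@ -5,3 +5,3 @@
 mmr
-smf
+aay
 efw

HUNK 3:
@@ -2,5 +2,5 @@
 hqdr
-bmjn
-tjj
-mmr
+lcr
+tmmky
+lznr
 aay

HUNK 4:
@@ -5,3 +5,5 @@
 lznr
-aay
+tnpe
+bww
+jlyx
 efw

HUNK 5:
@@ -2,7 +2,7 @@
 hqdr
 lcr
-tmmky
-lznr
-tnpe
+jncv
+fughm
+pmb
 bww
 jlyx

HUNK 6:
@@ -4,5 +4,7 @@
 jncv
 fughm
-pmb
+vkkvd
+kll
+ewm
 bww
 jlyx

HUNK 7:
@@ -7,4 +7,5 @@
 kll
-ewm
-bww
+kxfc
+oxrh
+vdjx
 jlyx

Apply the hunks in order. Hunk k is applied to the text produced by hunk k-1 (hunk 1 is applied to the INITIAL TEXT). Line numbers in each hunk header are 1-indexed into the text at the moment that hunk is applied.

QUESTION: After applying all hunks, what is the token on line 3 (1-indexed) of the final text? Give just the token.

Hunk 1: at line 5 remove [heal] add [smf] -> 7 lines: wbw hqdr bmjn tjj mmr smf efw
Hunk 2: at line 5 remove [smf] add [aay] -> 7 lines: wbw hqdr bmjn tjj mmr aay efw
Hunk 3: at line 2 remove [bmjn,tjj,mmr] add [lcr,tmmky,lznr] -> 7 lines: wbw hqdr lcr tmmky lznr aay efw
Hunk 4: at line 5 remove [aay] add [tnpe,bww,jlyx] -> 9 lines: wbw hqdr lcr tmmky lznr tnpe bww jlyx efw
Hunk 5: at line 2 remove [tmmky,lznr,tnpe] add [jncv,fughm,pmb] -> 9 lines: wbw hqdr lcr jncv fughm pmb bww jlyx efw
Hunk 6: at line 4 remove [pmb] add [vkkvd,kll,ewm] -> 11 lines: wbw hqdr lcr jncv fughm vkkvd kll ewm bww jlyx efw
Hunk 7: at line 7 remove [ewm,bww] add [kxfc,oxrh,vdjx] -> 12 lines: wbw hqdr lcr jncv fughm vkkvd kll kxfc oxrh vdjx jlyx efw
Final line 3: lcr

Answer: lcr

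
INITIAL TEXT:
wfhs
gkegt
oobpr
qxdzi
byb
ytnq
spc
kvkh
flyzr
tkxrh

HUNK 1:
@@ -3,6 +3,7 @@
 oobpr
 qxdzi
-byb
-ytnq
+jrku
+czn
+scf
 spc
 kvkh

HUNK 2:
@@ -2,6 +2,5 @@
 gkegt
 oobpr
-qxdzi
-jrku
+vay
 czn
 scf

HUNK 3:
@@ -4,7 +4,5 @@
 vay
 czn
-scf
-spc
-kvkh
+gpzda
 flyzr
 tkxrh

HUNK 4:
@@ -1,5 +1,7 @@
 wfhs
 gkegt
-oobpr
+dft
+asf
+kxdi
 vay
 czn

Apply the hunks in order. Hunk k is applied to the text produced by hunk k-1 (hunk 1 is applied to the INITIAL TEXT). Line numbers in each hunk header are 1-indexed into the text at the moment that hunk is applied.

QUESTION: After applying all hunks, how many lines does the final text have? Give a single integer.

Hunk 1: at line 3 remove [byb,ytnq] add [jrku,czn,scf] -> 11 lines: wfhs gkegt oobpr qxdzi jrku czn scf spc kvkh flyzr tkxrh
Hunk 2: at line 2 remove [qxdzi,jrku] add [vay] -> 10 lines: wfhs gkegt oobpr vay czn scf spc kvkh flyzr tkxrh
Hunk 3: at line 4 remove [scf,spc,kvkh] add [gpzda] -> 8 lines: wfhs gkegt oobpr vay czn gpzda flyzr tkxrh
Hunk 4: at line 1 remove [oobpr] add [dft,asf,kxdi] -> 10 lines: wfhs gkegt dft asf kxdi vay czn gpzda flyzr tkxrh
Final line count: 10

Answer: 10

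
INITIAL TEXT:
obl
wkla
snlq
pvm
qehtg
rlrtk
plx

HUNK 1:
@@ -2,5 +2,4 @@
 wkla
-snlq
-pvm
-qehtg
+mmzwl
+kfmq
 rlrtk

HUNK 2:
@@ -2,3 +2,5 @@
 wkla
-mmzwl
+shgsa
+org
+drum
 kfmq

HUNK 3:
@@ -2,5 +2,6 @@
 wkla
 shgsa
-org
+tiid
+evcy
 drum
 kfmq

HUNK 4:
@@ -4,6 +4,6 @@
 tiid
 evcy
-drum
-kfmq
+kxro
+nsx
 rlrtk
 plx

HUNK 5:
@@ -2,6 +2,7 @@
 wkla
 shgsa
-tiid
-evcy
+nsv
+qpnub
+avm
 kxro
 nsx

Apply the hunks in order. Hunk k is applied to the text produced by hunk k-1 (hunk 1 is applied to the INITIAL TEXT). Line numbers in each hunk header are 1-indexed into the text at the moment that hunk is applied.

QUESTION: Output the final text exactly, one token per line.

Answer: obl
wkla
shgsa
nsv
qpnub
avm
kxro
nsx
rlrtk
plx

Derivation:
Hunk 1: at line 2 remove [snlq,pvm,qehtg] add [mmzwl,kfmq] -> 6 lines: obl wkla mmzwl kfmq rlrtk plx
Hunk 2: at line 2 remove [mmzwl] add [shgsa,org,drum] -> 8 lines: obl wkla shgsa org drum kfmq rlrtk plx
Hunk 3: at line 2 remove [org] add [tiid,evcy] -> 9 lines: obl wkla shgsa tiid evcy drum kfmq rlrtk plx
Hunk 4: at line 4 remove [drum,kfmq] add [kxro,nsx] -> 9 lines: obl wkla shgsa tiid evcy kxro nsx rlrtk plx
Hunk 5: at line 2 remove [tiid,evcy] add [nsv,qpnub,avm] -> 10 lines: obl wkla shgsa nsv qpnub avm kxro nsx rlrtk plx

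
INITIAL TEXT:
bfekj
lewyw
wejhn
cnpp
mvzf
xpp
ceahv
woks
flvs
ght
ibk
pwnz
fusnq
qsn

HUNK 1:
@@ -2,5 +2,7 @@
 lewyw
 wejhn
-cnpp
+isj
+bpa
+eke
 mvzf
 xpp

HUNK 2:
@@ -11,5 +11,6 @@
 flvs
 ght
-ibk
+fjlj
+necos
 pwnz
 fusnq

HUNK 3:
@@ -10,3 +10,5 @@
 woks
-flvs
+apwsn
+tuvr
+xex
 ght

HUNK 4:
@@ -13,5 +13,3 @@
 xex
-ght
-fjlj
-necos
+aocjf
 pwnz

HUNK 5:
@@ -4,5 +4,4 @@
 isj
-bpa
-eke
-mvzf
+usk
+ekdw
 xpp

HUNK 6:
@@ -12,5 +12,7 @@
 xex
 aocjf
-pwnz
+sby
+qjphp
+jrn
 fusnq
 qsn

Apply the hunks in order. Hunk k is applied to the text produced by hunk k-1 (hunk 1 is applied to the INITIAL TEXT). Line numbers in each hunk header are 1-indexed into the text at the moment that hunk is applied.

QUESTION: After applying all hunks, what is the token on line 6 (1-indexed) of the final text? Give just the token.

Hunk 1: at line 2 remove [cnpp] add [isj,bpa,eke] -> 16 lines: bfekj lewyw wejhn isj bpa eke mvzf xpp ceahv woks flvs ght ibk pwnz fusnq qsn
Hunk 2: at line 11 remove [ibk] add [fjlj,necos] -> 17 lines: bfekj lewyw wejhn isj bpa eke mvzf xpp ceahv woks flvs ght fjlj necos pwnz fusnq qsn
Hunk 3: at line 10 remove [flvs] add [apwsn,tuvr,xex] -> 19 lines: bfekj lewyw wejhn isj bpa eke mvzf xpp ceahv woks apwsn tuvr xex ght fjlj necos pwnz fusnq qsn
Hunk 4: at line 13 remove [ght,fjlj,necos] add [aocjf] -> 17 lines: bfekj lewyw wejhn isj bpa eke mvzf xpp ceahv woks apwsn tuvr xex aocjf pwnz fusnq qsn
Hunk 5: at line 4 remove [bpa,eke,mvzf] add [usk,ekdw] -> 16 lines: bfekj lewyw wejhn isj usk ekdw xpp ceahv woks apwsn tuvr xex aocjf pwnz fusnq qsn
Hunk 6: at line 12 remove [pwnz] add [sby,qjphp,jrn] -> 18 lines: bfekj lewyw wejhn isj usk ekdw xpp ceahv woks apwsn tuvr xex aocjf sby qjphp jrn fusnq qsn
Final line 6: ekdw

Answer: ekdw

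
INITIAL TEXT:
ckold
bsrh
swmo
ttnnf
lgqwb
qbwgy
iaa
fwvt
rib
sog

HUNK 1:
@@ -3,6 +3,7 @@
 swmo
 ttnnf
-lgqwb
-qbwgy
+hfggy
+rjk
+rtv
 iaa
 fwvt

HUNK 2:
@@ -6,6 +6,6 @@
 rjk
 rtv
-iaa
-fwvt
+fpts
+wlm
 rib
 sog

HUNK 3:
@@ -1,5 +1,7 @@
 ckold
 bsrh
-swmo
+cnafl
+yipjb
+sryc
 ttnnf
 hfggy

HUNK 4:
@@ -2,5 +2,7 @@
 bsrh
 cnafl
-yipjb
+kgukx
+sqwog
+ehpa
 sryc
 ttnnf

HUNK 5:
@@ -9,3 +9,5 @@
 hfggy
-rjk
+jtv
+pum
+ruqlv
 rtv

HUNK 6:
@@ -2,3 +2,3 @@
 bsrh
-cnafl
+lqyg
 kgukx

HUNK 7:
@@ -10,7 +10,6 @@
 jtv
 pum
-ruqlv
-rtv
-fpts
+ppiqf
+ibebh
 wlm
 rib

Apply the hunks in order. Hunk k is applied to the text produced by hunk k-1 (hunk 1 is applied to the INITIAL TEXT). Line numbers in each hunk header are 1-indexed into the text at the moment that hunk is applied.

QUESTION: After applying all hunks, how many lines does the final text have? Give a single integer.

Answer: 16

Derivation:
Hunk 1: at line 3 remove [lgqwb,qbwgy] add [hfggy,rjk,rtv] -> 11 lines: ckold bsrh swmo ttnnf hfggy rjk rtv iaa fwvt rib sog
Hunk 2: at line 6 remove [iaa,fwvt] add [fpts,wlm] -> 11 lines: ckold bsrh swmo ttnnf hfggy rjk rtv fpts wlm rib sog
Hunk 3: at line 1 remove [swmo] add [cnafl,yipjb,sryc] -> 13 lines: ckold bsrh cnafl yipjb sryc ttnnf hfggy rjk rtv fpts wlm rib sog
Hunk 4: at line 2 remove [yipjb] add [kgukx,sqwog,ehpa] -> 15 lines: ckold bsrh cnafl kgukx sqwog ehpa sryc ttnnf hfggy rjk rtv fpts wlm rib sog
Hunk 5: at line 9 remove [rjk] add [jtv,pum,ruqlv] -> 17 lines: ckold bsrh cnafl kgukx sqwog ehpa sryc ttnnf hfggy jtv pum ruqlv rtv fpts wlm rib sog
Hunk 6: at line 2 remove [cnafl] add [lqyg] -> 17 lines: ckold bsrh lqyg kgukx sqwog ehpa sryc ttnnf hfggy jtv pum ruqlv rtv fpts wlm rib sog
Hunk 7: at line 10 remove [ruqlv,rtv,fpts] add [ppiqf,ibebh] -> 16 lines: ckold bsrh lqyg kgukx sqwog ehpa sryc ttnnf hfggy jtv pum ppiqf ibebh wlm rib sog
Final line count: 16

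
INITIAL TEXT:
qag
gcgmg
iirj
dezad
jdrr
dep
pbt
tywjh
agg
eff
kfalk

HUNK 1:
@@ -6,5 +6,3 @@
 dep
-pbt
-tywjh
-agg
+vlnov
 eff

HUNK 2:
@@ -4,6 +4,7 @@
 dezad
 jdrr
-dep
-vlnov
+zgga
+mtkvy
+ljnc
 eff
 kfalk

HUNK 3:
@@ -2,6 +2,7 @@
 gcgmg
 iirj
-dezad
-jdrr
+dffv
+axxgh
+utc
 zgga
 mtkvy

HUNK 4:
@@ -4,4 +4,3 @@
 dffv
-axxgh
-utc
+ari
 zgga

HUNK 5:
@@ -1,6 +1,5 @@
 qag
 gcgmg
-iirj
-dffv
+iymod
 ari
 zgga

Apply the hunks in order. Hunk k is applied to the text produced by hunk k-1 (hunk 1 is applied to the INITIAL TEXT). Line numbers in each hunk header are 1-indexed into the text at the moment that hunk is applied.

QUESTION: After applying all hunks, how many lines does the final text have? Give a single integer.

Hunk 1: at line 6 remove [pbt,tywjh,agg] add [vlnov] -> 9 lines: qag gcgmg iirj dezad jdrr dep vlnov eff kfalk
Hunk 2: at line 4 remove [dep,vlnov] add [zgga,mtkvy,ljnc] -> 10 lines: qag gcgmg iirj dezad jdrr zgga mtkvy ljnc eff kfalk
Hunk 3: at line 2 remove [dezad,jdrr] add [dffv,axxgh,utc] -> 11 lines: qag gcgmg iirj dffv axxgh utc zgga mtkvy ljnc eff kfalk
Hunk 4: at line 4 remove [axxgh,utc] add [ari] -> 10 lines: qag gcgmg iirj dffv ari zgga mtkvy ljnc eff kfalk
Hunk 5: at line 1 remove [iirj,dffv] add [iymod] -> 9 lines: qag gcgmg iymod ari zgga mtkvy ljnc eff kfalk
Final line count: 9

Answer: 9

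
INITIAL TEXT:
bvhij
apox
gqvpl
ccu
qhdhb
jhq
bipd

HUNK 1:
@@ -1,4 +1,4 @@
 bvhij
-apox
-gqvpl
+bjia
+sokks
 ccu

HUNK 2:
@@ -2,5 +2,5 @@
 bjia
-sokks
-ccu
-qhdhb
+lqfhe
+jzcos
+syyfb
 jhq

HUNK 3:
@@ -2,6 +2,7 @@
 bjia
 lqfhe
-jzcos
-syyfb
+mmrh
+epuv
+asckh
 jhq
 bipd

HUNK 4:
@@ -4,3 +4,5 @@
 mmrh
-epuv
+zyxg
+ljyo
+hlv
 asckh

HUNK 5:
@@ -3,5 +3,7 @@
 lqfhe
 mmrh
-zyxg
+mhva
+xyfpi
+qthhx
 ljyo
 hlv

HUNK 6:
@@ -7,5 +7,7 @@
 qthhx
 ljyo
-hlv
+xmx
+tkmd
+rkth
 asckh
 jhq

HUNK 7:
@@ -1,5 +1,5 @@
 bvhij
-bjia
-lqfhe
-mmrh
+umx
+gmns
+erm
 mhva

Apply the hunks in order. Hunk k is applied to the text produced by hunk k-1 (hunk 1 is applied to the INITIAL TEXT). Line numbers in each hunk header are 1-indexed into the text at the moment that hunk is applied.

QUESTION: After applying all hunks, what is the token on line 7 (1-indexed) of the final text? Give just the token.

Answer: qthhx

Derivation:
Hunk 1: at line 1 remove [apox,gqvpl] add [bjia,sokks] -> 7 lines: bvhij bjia sokks ccu qhdhb jhq bipd
Hunk 2: at line 2 remove [sokks,ccu,qhdhb] add [lqfhe,jzcos,syyfb] -> 7 lines: bvhij bjia lqfhe jzcos syyfb jhq bipd
Hunk 3: at line 2 remove [jzcos,syyfb] add [mmrh,epuv,asckh] -> 8 lines: bvhij bjia lqfhe mmrh epuv asckh jhq bipd
Hunk 4: at line 4 remove [epuv] add [zyxg,ljyo,hlv] -> 10 lines: bvhij bjia lqfhe mmrh zyxg ljyo hlv asckh jhq bipd
Hunk 5: at line 3 remove [zyxg] add [mhva,xyfpi,qthhx] -> 12 lines: bvhij bjia lqfhe mmrh mhva xyfpi qthhx ljyo hlv asckh jhq bipd
Hunk 6: at line 7 remove [hlv] add [xmx,tkmd,rkth] -> 14 lines: bvhij bjia lqfhe mmrh mhva xyfpi qthhx ljyo xmx tkmd rkth asckh jhq bipd
Hunk 7: at line 1 remove [bjia,lqfhe,mmrh] add [umx,gmns,erm] -> 14 lines: bvhij umx gmns erm mhva xyfpi qthhx ljyo xmx tkmd rkth asckh jhq bipd
Final line 7: qthhx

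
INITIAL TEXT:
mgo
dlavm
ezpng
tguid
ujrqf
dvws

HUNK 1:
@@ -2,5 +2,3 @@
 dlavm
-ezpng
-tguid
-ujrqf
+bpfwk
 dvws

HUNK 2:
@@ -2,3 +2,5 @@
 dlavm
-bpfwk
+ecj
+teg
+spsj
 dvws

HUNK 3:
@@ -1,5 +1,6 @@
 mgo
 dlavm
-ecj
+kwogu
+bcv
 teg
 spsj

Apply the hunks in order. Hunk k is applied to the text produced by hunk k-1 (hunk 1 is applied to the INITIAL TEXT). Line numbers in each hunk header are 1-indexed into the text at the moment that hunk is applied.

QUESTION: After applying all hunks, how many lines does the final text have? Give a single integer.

Hunk 1: at line 2 remove [ezpng,tguid,ujrqf] add [bpfwk] -> 4 lines: mgo dlavm bpfwk dvws
Hunk 2: at line 2 remove [bpfwk] add [ecj,teg,spsj] -> 6 lines: mgo dlavm ecj teg spsj dvws
Hunk 3: at line 1 remove [ecj] add [kwogu,bcv] -> 7 lines: mgo dlavm kwogu bcv teg spsj dvws
Final line count: 7

Answer: 7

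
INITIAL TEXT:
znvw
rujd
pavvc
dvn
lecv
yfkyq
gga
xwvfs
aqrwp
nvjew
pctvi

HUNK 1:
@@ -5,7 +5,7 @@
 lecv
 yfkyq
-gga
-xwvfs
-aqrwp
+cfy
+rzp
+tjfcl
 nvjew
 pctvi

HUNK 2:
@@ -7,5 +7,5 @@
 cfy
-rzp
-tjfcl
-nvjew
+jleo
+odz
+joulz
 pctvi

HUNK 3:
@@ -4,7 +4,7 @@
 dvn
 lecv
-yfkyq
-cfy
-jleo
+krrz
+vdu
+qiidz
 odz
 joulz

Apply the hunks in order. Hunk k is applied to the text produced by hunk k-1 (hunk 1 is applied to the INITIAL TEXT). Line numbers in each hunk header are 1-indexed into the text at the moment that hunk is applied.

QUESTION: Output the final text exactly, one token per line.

Answer: znvw
rujd
pavvc
dvn
lecv
krrz
vdu
qiidz
odz
joulz
pctvi

Derivation:
Hunk 1: at line 5 remove [gga,xwvfs,aqrwp] add [cfy,rzp,tjfcl] -> 11 lines: znvw rujd pavvc dvn lecv yfkyq cfy rzp tjfcl nvjew pctvi
Hunk 2: at line 7 remove [rzp,tjfcl,nvjew] add [jleo,odz,joulz] -> 11 lines: znvw rujd pavvc dvn lecv yfkyq cfy jleo odz joulz pctvi
Hunk 3: at line 4 remove [yfkyq,cfy,jleo] add [krrz,vdu,qiidz] -> 11 lines: znvw rujd pavvc dvn lecv krrz vdu qiidz odz joulz pctvi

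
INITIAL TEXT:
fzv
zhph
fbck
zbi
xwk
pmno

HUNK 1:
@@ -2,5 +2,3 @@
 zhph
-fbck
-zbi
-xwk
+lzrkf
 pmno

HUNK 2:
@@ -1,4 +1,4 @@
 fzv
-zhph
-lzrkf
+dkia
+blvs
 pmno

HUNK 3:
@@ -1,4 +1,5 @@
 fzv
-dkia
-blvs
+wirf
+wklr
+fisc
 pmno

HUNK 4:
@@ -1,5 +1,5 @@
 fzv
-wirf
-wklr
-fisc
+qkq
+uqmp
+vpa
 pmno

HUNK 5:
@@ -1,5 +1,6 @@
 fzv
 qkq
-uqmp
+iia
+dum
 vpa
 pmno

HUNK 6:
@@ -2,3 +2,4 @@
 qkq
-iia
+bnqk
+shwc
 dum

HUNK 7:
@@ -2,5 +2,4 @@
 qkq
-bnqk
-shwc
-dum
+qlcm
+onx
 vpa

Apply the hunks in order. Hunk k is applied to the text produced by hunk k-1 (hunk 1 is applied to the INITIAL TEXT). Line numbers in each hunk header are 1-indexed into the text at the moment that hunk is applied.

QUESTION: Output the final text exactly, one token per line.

Hunk 1: at line 2 remove [fbck,zbi,xwk] add [lzrkf] -> 4 lines: fzv zhph lzrkf pmno
Hunk 2: at line 1 remove [zhph,lzrkf] add [dkia,blvs] -> 4 lines: fzv dkia blvs pmno
Hunk 3: at line 1 remove [dkia,blvs] add [wirf,wklr,fisc] -> 5 lines: fzv wirf wklr fisc pmno
Hunk 4: at line 1 remove [wirf,wklr,fisc] add [qkq,uqmp,vpa] -> 5 lines: fzv qkq uqmp vpa pmno
Hunk 5: at line 1 remove [uqmp] add [iia,dum] -> 6 lines: fzv qkq iia dum vpa pmno
Hunk 6: at line 2 remove [iia] add [bnqk,shwc] -> 7 lines: fzv qkq bnqk shwc dum vpa pmno
Hunk 7: at line 2 remove [bnqk,shwc,dum] add [qlcm,onx] -> 6 lines: fzv qkq qlcm onx vpa pmno

Answer: fzv
qkq
qlcm
onx
vpa
pmno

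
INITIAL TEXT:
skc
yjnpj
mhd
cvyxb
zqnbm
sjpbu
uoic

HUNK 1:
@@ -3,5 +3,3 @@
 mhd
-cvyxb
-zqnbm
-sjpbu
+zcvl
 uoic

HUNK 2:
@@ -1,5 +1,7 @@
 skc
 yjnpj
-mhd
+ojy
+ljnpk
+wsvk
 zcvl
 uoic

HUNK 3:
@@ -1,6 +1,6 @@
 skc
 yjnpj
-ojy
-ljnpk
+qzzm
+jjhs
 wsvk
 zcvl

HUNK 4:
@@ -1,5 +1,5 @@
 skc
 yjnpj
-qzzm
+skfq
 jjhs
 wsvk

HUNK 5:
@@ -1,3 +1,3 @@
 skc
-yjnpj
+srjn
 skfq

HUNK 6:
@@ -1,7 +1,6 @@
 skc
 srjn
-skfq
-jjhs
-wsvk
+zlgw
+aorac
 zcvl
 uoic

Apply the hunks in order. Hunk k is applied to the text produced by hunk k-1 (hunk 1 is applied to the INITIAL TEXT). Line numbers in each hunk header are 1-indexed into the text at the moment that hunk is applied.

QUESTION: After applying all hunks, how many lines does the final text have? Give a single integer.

Hunk 1: at line 3 remove [cvyxb,zqnbm,sjpbu] add [zcvl] -> 5 lines: skc yjnpj mhd zcvl uoic
Hunk 2: at line 1 remove [mhd] add [ojy,ljnpk,wsvk] -> 7 lines: skc yjnpj ojy ljnpk wsvk zcvl uoic
Hunk 3: at line 1 remove [ojy,ljnpk] add [qzzm,jjhs] -> 7 lines: skc yjnpj qzzm jjhs wsvk zcvl uoic
Hunk 4: at line 1 remove [qzzm] add [skfq] -> 7 lines: skc yjnpj skfq jjhs wsvk zcvl uoic
Hunk 5: at line 1 remove [yjnpj] add [srjn] -> 7 lines: skc srjn skfq jjhs wsvk zcvl uoic
Hunk 6: at line 1 remove [skfq,jjhs,wsvk] add [zlgw,aorac] -> 6 lines: skc srjn zlgw aorac zcvl uoic
Final line count: 6

Answer: 6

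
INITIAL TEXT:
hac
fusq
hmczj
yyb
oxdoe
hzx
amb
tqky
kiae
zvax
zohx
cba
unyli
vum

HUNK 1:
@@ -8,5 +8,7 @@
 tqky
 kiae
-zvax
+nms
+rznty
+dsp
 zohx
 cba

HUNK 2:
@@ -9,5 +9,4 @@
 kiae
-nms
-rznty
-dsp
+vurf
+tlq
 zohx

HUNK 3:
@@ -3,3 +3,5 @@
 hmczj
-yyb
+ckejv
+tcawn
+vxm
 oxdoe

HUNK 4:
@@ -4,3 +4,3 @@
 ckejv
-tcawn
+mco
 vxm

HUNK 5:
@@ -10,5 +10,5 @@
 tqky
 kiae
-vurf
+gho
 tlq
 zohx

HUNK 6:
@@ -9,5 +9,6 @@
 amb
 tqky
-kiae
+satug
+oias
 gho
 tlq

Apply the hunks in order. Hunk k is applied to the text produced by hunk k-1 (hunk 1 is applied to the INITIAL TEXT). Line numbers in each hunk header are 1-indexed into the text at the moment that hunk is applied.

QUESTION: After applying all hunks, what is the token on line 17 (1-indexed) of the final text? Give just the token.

Answer: unyli

Derivation:
Hunk 1: at line 8 remove [zvax] add [nms,rznty,dsp] -> 16 lines: hac fusq hmczj yyb oxdoe hzx amb tqky kiae nms rznty dsp zohx cba unyli vum
Hunk 2: at line 9 remove [nms,rznty,dsp] add [vurf,tlq] -> 15 lines: hac fusq hmczj yyb oxdoe hzx amb tqky kiae vurf tlq zohx cba unyli vum
Hunk 3: at line 3 remove [yyb] add [ckejv,tcawn,vxm] -> 17 lines: hac fusq hmczj ckejv tcawn vxm oxdoe hzx amb tqky kiae vurf tlq zohx cba unyli vum
Hunk 4: at line 4 remove [tcawn] add [mco] -> 17 lines: hac fusq hmczj ckejv mco vxm oxdoe hzx amb tqky kiae vurf tlq zohx cba unyli vum
Hunk 5: at line 10 remove [vurf] add [gho] -> 17 lines: hac fusq hmczj ckejv mco vxm oxdoe hzx amb tqky kiae gho tlq zohx cba unyli vum
Hunk 6: at line 9 remove [kiae] add [satug,oias] -> 18 lines: hac fusq hmczj ckejv mco vxm oxdoe hzx amb tqky satug oias gho tlq zohx cba unyli vum
Final line 17: unyli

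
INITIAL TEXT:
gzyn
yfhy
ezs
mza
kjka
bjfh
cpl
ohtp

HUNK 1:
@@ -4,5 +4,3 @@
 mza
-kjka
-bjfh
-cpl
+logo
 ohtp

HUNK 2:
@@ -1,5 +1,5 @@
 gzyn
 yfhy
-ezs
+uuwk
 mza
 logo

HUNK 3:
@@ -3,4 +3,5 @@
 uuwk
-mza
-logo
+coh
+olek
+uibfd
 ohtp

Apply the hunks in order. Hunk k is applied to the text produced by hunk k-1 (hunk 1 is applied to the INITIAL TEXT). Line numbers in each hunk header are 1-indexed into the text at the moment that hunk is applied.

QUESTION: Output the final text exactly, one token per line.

Answer: gzyn
yfhy
uuwk
coh
olek
uibfd
ohtp

Derivation:
Hunk 1: at line 4 remove [kjka,bjfh,cpl] add [logo] -> 6 lines: gzyn yfhy ezs mza logo ohtp
Hunk 2: at line 1 remove [ezs] add [uuwk] -> 6 lines: gzyn yfhy uuwk mza logo ohtp
Hunk 3: at line 3 remove [mza,logo] add [coh,olek,uibfd] -> 7 lines: gzyn yfhy uuwk coh olek uibfd ohtp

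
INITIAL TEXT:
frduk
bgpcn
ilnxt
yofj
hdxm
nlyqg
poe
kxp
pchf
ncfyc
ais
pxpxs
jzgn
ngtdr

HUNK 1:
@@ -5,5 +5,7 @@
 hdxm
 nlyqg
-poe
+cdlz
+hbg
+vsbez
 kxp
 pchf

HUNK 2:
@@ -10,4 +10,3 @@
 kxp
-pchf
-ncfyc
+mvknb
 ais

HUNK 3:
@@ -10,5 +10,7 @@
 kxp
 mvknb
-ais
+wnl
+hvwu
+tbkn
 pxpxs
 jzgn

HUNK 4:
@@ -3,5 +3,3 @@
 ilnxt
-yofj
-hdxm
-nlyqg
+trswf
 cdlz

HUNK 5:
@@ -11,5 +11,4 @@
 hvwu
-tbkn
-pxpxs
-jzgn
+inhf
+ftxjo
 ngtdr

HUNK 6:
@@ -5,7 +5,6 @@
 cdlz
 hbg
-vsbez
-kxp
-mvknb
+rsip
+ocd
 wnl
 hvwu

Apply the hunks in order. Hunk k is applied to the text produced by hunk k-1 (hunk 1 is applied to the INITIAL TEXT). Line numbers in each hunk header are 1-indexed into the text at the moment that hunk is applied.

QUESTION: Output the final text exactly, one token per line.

Answer: frduk
bgpcn
ilnxt
trswf
cdlz
hbg
rsip
ocd
wnl
hvwu
inhf
ftxjo
ngtdr

Derivation:
Hunk 1: at line 5 remove [poe] add [cdlz,hbg,vsbez] -> 16 lines: frduk bgpcn ilnxt yofj hdxm nlyqg cdlz hbg vsbez kxp pchf ncfyc ais pxpxs jzgn ngtdr
Hunk 2: at line 10 remove [pchf,ncfyc] add [mvknb] -> 15 lines: frduk bgpcn ilnxt yofj hdxm nlyqg cdlz hbg vsbez kxp mvknb ais pxpxs jzgn ngtdr
Hunk 3: at line 10 remove [ais] add [wnl,hvwu,tbkn] -> 17 lines: frduk bgpcn ilnxt yofj hdxm nlyqg cdlz hbg vsbez kxp mvknb wnl hvwu tbkn pxpxs jzgn ngtdr
Hunk 4: at line 3 remove [yofj,hdxm,nlyqg] add [trswf] -> 15 lines: frduk bgpcn ilnxt trswf cdlz hbg vsbez kxp mvknb wnl hvwu tbkn pxpxs jzgn ngtdr
Hunk 5: at line 11 remove [tbkn,pxpxs,jzgn] add [inhf,ftxjo] -> 14 lines: frduk bgpcn ilnxt trswf cdlz hbg vsbez kxp mvknb wnl hvwu inhf ftxjo ngtdr
Hunk 6: at line 5 remove [vsbez,kxp,mvknb] add [rsip,ocd] -> 13 lines: frduk bgpcn ilnxt trswf cdlz hbg rsip ocd wnl hvwu inhf ftxjo ngtdr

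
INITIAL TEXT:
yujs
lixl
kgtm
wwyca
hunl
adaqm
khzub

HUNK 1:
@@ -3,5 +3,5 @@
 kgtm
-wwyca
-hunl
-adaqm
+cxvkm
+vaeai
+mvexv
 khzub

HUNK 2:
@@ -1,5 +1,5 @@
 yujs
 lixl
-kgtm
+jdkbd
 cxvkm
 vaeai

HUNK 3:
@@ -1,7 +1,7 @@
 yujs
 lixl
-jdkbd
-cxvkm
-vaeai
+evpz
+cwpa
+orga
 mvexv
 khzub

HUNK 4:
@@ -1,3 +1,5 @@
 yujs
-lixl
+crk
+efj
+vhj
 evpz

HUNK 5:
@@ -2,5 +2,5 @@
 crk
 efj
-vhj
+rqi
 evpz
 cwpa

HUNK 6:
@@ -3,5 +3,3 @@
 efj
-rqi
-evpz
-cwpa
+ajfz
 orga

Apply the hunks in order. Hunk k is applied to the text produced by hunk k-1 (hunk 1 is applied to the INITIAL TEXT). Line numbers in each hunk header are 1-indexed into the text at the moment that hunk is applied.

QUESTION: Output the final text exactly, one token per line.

Hunk 1: at line 3 remove [wwyca,hunl,adaqm] add [cxvkm,vaeai,mvexv] -> 7 lines: yujs lixl kgtm cxvkm vaeai mvexv khzub
Hunk 2: at line 1 remove [kgtm] add [jdkbd] -> 7 lines: yujs lixl jdkbd cxvkm vaeai mvexv khzub
Hunk 3: at line 1 remove [jdkbd,cxvkm,vaeai] add [evpz,cwpa,orga] -> 7 lines: yujs lixl evpz cwpa orga mvexv khzub
Hunk 4: at line 1 remove [lixl] add [crk,efj,vhj] -> 9 lines: yujs crk efj vhj evpz cwpa orga mvexv khzub
Hunk 5: at line 2 remove [vhj] add [rqi] -> 9 lines: yujs crk efj rqi evpz cwpa orga mvexv khzub
Hunk 6: at line 3 remove [rqi,evpz,cwpa] add [ajfz] -> 7 lines: yujs crk efj ajfz orga mvexv khzub

Answer: yujs
crk
efj
ajfz
orga
mvexv
khzub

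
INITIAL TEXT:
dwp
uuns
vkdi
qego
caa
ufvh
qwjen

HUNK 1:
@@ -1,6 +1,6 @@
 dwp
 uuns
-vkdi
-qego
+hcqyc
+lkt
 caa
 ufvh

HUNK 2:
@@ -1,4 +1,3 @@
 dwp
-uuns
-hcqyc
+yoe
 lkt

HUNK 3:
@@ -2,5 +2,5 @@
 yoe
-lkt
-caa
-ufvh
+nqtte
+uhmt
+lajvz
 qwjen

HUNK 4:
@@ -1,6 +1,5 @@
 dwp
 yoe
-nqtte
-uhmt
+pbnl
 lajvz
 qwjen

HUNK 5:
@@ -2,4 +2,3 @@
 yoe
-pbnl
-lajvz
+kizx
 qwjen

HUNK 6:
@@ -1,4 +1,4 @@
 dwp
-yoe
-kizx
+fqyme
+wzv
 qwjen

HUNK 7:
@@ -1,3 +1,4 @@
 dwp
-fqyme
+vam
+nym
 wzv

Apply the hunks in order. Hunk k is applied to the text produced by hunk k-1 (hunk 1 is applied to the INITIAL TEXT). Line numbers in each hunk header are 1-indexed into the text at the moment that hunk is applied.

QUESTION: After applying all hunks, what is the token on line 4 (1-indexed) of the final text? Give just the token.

Answer: wzv

Derivation:
Hunk 1: at line 1 remove [vkdi,qego] add [hcqyc,lkt] -> 7 lines: dwp uuns hcqyc lkt caa ufvh qwjen
Hunk 2: at line 1 remove [uuns,hcqyc] add [yoe] -> 6 lines: dwp yoe lkt caa ufvh qwjen
Hunk 3: at line 2 remove [lkt,caa,ufvh] add [nqtte,uhmt,lajvz] -> 6 lines: dwp yoe nqtte uhmt lajvz qwjen
Hunk 4: at line 1 remove [nqtte,uhmt] add [pbnl] -> 5 lines: dwp yoe pbnl lajvz qwjen
Hunk 5: at line 2 remove [pbnl,lajvz] add [kizx] -> 4 lines: dwp yoe kizx qwjen
Hunk 6: at line 1 remove [yoe,kizx] add [fqyme,wzv] -> 4 lines: dwp fqyme wzv qwjen
Hunk 7: at line 1 remove [fqyme] add [vam,nym] -> 5 lines: dwp vam nym wzv qwjen
Final line 4: wzv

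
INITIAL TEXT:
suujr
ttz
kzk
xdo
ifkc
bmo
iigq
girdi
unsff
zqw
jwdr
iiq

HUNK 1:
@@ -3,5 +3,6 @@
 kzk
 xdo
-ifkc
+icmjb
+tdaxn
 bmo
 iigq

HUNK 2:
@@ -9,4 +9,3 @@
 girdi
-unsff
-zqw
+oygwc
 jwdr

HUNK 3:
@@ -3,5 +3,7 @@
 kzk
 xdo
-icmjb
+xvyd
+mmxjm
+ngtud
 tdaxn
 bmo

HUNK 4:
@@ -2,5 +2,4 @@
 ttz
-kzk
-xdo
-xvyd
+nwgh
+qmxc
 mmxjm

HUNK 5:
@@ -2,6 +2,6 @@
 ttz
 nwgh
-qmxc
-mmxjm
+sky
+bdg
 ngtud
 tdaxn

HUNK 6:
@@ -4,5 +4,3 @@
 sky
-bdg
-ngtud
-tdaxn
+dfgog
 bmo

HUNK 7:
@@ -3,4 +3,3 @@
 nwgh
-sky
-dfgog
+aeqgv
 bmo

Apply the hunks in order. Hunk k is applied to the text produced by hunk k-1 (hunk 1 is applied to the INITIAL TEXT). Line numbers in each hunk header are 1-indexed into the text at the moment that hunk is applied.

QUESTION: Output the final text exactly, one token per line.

Hunk 1: at line 3 remove [ifkc] add [icmjb,tdaxn] -> 13 lines: suujr ttz kzk xdo icmjb tdaxn bmo iigq girdi unsff zqw jwdr iiq
Hunk 2: at line 9 remove [unsff,zqw] add [oygwc] -> 12 lines: suujr ttz kzk xdo icmjb tdaxn bmo iigq girdi oygwc jwdr iiq
Hunk 3: at line 3 remove [icmjb] add [xvyd,mmxjm,ngtud] -> 14 lines: suujr ttz kzk xdo xvyd mmxjm ngtud tdaxn bmo iigq girdi oygwc jwdr iiq
Hunk 4: at line 2 remove [kzk,xdo,xvyd] add [nwgh,qmxc] -> 13 lines: suujr ttz nwgh qmxc mmxjm ngtud tdaxn bmo iigq girdi oygwc jwdr iiq
Hunk 5: at line 2 remove [qmxc,mmxjm] add [sky,bdg] -> 13 lines: suujr ttz nwgh sky bdg ngtud tdaxn bmo iigq girdi oygwc jwdr iiq
Hunk 6: at line 4 remove [bdg,ngtud,tdaxn] add [dfgog] -> 11 lines: suujr ttz nwgh sky dfgog bmo iigq girdi oygwc jwdr iiq
Hunk 7: at line 3 remove [sky,dfgog] add [aeqgv] -> 10 lines: suujr ttz nwgh aeqgv bmo iigq girdi oygwc jwdr iiq

Answer: suujr
ttz
nwgh
aeqgv
bmo
iigq
girdi
oygwc
jwdr
iiq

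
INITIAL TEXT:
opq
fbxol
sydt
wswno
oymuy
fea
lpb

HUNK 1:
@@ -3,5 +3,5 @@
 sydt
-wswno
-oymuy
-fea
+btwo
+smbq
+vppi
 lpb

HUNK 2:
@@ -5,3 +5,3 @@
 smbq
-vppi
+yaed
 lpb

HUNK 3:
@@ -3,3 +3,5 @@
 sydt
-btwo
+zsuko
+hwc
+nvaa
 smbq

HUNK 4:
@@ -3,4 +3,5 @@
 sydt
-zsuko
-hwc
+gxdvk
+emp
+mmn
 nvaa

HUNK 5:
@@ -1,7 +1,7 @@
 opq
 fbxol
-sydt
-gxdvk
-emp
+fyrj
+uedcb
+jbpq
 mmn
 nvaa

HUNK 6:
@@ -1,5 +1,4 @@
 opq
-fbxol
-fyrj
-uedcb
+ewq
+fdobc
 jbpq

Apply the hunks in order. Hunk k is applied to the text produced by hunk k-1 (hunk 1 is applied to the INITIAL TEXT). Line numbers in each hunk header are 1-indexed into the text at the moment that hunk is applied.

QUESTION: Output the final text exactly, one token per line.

Hunk 1: at line 3 remove [wswno,oymuy,fea] add [btwo,smbq,vppi] -> 7 lines: opq fbxol sydt btwo smbq vppi lpb
Hunk 2: at line 5 remove [vppi] add [yaed] -> 7 lines: opq fbxol sydt btwo smbq yaed lpb
Hunk 3: at line 3 remove [btwo] add [zsuko,hwc,nvaa] -> 9 lines: opq fbxol sydt zsuko hwc nvaa smbq yaed lpb
Hunk 4: at line 3 remove [zsuko,hwc] add [gxdvk,emp,mmn] -> 10 lines: opq fbxol sydt gxdvk emp mmn nvaa smbq yaed lpb
Hunk 5: at line 1 remove [sydt,gxdvk,emp] add [fyrj,uedcb,jbpq] -> 10 lines: opq fbxol fyrj uedcb jbpq mmn nvaa smbq yaed lpb
Hunk 6: at line 1 remove [fbxol,fyrj,uedcb] add [ewq,fdobc] -> 9 lines: opq ewq fdobc jbpq mmn nvaa smbq yaed lpb

Answer: opq
ewq
fdobc
jbpq
mmn
nvaa
smbq
yaed
lpb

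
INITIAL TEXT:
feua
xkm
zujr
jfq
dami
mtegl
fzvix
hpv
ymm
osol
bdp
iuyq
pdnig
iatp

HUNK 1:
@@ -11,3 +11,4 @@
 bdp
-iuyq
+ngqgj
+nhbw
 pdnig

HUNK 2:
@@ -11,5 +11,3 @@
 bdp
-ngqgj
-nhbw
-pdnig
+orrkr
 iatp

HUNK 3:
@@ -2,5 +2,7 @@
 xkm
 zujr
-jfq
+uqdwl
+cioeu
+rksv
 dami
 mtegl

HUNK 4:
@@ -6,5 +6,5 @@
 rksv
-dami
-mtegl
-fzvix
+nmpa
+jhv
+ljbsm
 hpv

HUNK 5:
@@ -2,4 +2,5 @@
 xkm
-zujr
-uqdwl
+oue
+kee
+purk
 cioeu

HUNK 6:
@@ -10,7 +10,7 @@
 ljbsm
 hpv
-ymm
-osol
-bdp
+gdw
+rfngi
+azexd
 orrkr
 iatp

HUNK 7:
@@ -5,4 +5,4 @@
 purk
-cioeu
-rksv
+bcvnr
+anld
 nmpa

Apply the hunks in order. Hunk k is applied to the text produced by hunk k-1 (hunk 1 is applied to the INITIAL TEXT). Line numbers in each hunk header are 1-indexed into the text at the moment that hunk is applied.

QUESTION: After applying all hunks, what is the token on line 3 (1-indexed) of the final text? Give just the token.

Answer: oue

Derivation:
Hunk 1: at line 11 remove [iuyq] add [ngqgj,nhbw] -> 15 lines: feua xkm zujr jfq dami mtegl fzvix hpv ymm osol bdp ngqgj nhbw pdnig iatp
Hunk 2: at line 11 remove [ngqgj,nhbw,pdnig] add [orrkr] -> 13 lines: feua xkm zujr jfq dami mtegl fzvix hpv ymm osol bdp orrkr iatp
Hunk 3: at line 2 remove [jfq] add [uqdwl,cioeu,rksv] -> 15 lines: feua xkm zujr uqdwl cioeu rksv dami mtegl fzvix hpv ymm osol bdp orrkr iatp
Hunk 4: at line 6 remove [dami,mtegl,fzvix] add [nmpa,jhv,ljbsm] -> 15 lines: feua xkm zujr uqdwl cioeu rksv nmpa jhv ljbsm hpv ymm osol bdp orrkr iatp
Hunk 5: at line 2 remove [zujr,uqdwl] add [oue,kee,purk] -> 16 lines: feua xkm oue kee purk cioeu rksv nmpa jhv ljbsm hpv ymm osol bdp orrkr iatp
Hunk 6: at line 10 remove [ymm,osol,bdp] add [gdw,rfngi,azexd] -> 16 lines: feua xkm oue kee purk cioeu rksv nmpa jhv ljbsm hpv gdw rfngi azexd orrkr iatp
Hunk 7: at line 5 remove [cioeu,rksv] add [bcvnr,anld] -> 16 lines: feua xkm oue kee purk bcvnr anld nmpa jhv ljbsm hpv gdw rfngi azexd orrkr iatp
Final line 3: oue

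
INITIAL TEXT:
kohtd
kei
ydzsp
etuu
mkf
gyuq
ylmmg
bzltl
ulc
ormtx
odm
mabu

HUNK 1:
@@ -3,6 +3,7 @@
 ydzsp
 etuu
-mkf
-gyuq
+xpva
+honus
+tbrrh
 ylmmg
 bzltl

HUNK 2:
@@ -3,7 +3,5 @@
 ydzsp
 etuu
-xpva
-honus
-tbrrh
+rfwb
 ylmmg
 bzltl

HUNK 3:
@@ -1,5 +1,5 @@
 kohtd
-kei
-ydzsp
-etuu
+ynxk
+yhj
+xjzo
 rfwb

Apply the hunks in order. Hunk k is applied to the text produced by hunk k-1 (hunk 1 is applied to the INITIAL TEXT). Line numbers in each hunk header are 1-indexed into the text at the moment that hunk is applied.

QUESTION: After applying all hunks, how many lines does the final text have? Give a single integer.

Hunk 1: at line 3 remove [mkf,gyuq] add [xpva,honus,tbrrh] -> 13 lines: kohtd kei ydzsp etuu xpva honus tbrrh ylmmg bzltl ulc ormtx odm mabu
Hunk 2: at line 3 remove [xpva,honus,tbrrh] add [rfwb] -> 11 lines: kohtd kei ydzsp etuu rfwb ylmmg bzltl ulc ormtx odm mabu
Hunk 3: at line 1 remove [kei,ydzsp,etuu] add [ynxk,yhj,xjzo] -> 11 lines: kohtd ynxk yhj xjzo rfwb ylmmg bzltl ulc ormtx odm mabu
Final line count: 11

Answer: 11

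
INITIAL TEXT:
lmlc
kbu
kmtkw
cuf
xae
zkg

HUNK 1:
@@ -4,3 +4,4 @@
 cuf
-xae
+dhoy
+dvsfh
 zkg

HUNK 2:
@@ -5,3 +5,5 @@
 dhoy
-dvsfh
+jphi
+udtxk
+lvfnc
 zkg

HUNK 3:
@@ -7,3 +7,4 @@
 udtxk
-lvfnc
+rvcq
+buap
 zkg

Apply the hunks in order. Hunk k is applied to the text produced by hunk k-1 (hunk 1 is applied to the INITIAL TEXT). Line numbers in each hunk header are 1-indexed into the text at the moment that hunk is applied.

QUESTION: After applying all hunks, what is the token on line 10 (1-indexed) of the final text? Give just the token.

Hunk 1: at line 4 remove [xae] add [dhoy,dvsfh] -> 7 lines: lmlc kbu kmtkw cuf dhoy dvsfh zkg
Hunk 2: at line 5 remove [dvsfh] add [jphi,udtxk,lvfnc] -> 9 lines: lmlc kbu kmtkw cuf dhoy jphi udtxk lvfnc zkg
Hunk 3: at line 7 remove [lvfnc] add [rvcq,buap] -> 10 lines: lmlc kbu kmtkw cuf dhoy jphi udtxk rvcq buap zkg
Final line 10: zkg

Answer: zkg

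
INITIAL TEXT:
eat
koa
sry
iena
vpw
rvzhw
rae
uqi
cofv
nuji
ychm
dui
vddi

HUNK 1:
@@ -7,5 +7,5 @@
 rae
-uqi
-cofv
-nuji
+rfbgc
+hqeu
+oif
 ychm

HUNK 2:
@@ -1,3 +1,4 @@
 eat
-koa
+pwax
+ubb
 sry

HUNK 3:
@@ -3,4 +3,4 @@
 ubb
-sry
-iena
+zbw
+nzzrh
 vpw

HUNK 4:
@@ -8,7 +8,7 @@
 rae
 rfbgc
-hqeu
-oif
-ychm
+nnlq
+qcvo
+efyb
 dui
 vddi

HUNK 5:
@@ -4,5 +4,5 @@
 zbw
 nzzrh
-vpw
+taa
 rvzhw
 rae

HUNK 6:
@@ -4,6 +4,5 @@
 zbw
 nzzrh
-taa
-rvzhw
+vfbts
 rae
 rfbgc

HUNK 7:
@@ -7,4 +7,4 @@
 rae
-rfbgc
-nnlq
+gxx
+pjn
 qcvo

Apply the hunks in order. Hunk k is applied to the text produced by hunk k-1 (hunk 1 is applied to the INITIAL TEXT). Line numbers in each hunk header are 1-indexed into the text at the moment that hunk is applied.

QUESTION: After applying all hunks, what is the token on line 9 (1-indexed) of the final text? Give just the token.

Hunk 1: at line 7 remove [uqi,cofv,nuji] add [rfbgc,hqeu,oif] -> 13 lines: eat koa sry iena vpw rvzhw rae rfbgc hqeu oif ychm dui vddi
Hunk 2: at line 1 remove [koa] add [pwax,ubb] -> 14 lines: eat pwax ubb sry iena vpw rvzhw rae rfbgc hqeu oif ychm dui vddi
Hunk 3: at line 3 remove [sry,iena] add [zbw,nzzrh] -> 14 lines: eat pwax ubb zbw nzzrh vpw rvzhw rae rfbgc hqeu oif ychm dui vddi
Hunk 4: at line 8 remove [hqeu,oif,ychm] add [nnlq,qcvo,efyb] -> 14 lines: eat pwax ubb zbw nzzrh vpw rvzhw rae rfbgc nnlq qcvo efyb dui vddi
Hunk 5: at line 4 remove [vpw] add [taa] -> 14 lines: eat pwax ubb zbw nzzrh taa rvzhw rae rfbgc nnlq qcvo efyb dui vddi
Hunk 6: at line 4 remove [taa,rvzhw] add [vfbts] -> 13 lines: eat pwax ubb zbw nzzrh vfbts rae rfbgc nnlq qcvo efyb dui vddi
Hunk 7: at line 7 remove [rfbgc,nnlq] add [gxx,pjn] -> 13 lines: eat pwax ubb zbw nzzrh vfbts rae gxx pjn qcvo efyb dui vddi
Final line 9: pjn

Answer: pjn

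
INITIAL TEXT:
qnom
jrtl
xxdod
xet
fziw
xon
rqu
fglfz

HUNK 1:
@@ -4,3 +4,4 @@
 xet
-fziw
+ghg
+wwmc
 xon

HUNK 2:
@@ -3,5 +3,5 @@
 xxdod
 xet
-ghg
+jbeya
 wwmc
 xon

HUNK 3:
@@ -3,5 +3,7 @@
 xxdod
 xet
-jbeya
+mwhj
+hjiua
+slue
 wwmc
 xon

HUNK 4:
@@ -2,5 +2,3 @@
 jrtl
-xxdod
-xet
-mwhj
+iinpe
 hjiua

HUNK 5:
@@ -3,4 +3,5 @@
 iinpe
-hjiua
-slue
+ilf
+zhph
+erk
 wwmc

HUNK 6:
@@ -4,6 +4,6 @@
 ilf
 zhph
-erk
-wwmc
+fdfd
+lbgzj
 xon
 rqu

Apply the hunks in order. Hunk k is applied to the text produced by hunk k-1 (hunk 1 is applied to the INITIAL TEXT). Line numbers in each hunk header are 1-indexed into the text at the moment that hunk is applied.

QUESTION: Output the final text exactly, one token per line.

Hunk 1: at line 4 remove [fziw] add [ghg,wwmc] -> 9 lines: qnom jrtl xxdod xet ghg wwmc xon rqu fglfz
Hunk 2: at line 3 remove [ghg] add [jbeya] -> 9 lines: qnom jrtl xxdod xet jbeya wwmc xon rqu fglfz
Hunk 3: at line 3 remove [jbeya] add [mwhj,hjiua,slue] -> 11 lines: qnom jrtl xxdod xet mwhj hjiua slue wwmc xon rqu fglfz
Hunk 4: at line 2 remove [xxdod,xet,mwhj] add [iinpe] -> 9 lines: qnom jrtl iinpe hjiua slue wwmc xon rqu fglfz
Hunk 5: at line 3 remove [hjiua,slue] add [ilf,zhph,erk] -> 10 lines: qnom jrtl iinpe ilf zhph erk wwmc xon rqu fglfz
Hunk 6: at line 4 remove [erk,wwmc] add [fdfd,lbgzj] -> 10 lines: qnom jrtl iinpe ilf zhph fdfd lbgzj xon rqu fglfz

Answer: qnom
jrtl
iinpe
ilf
zhph
fdfd
lbgzj
xon
rqu
fglfz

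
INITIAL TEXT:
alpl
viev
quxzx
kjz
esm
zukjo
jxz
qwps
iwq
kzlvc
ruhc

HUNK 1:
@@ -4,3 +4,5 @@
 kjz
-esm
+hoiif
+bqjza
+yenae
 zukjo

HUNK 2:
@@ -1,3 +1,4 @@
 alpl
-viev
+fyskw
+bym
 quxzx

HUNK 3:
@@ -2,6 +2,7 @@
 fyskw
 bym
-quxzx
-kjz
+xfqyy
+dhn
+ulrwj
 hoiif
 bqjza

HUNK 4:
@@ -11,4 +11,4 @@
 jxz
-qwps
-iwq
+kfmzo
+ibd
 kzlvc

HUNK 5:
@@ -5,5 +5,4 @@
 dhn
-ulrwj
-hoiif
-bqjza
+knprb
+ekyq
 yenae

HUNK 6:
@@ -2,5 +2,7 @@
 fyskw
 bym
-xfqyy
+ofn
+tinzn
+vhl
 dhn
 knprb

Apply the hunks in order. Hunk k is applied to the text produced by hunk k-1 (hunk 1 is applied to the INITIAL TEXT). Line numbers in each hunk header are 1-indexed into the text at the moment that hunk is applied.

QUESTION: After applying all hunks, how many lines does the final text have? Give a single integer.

Hunk 1: at line 4 remove [esm] add [hoiif,bqjza,yenae] -> 13 lines: alpl viev quxzx kjz hoiif bqjza yenae zukjo jxz qwps iwq kzlvc ruhc
Hunk 2: at line 1 remove [viev] add [fyskw,bym] -> 14 lines: alpl fyskw bym quxzx kjz hoiif bqjza yenae zukjo jxz qwps iwq kzlvc ruhc
Hunk 3: at line 2 remove [quxzx,kjz] add [xfqyy,dhn,ulrwj] -> 15 lines: alpl fyskw bym xfqyy dhn ulrwj hoiif bqjza yenae zukjo jxz qwps iwq kzlvc ruhc
Hunk 4: at line 11 remove [qwps,iwq] add [kfmzo,ibd] -> 15 lines: alpl fyskw bym xfqyy dhn ulrwj hoiif bqjza yenae zukjo jxz kfmzo ibd kzlvc ruhc
Hunk 5: at line 5 remove [ulrwj,hoiif,bqjza] add [knprb,ekyq] -> 14 lines: alpl fyskw bym xfqyy dhn knprb ekyq yenae zukjo jxz kfmzo ibd kzlvc ruhc
Hunk 6: at line 2 remove [xfqyy] add [ofn,tinzn,vhl] -> 16 lines: alpl fyskw bym ofn tinzn vhl dhn knprb ekyq yenae zukjo jxz kfmzo ibd kzlvc ruhc
Final line count: 16

Answer: 16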